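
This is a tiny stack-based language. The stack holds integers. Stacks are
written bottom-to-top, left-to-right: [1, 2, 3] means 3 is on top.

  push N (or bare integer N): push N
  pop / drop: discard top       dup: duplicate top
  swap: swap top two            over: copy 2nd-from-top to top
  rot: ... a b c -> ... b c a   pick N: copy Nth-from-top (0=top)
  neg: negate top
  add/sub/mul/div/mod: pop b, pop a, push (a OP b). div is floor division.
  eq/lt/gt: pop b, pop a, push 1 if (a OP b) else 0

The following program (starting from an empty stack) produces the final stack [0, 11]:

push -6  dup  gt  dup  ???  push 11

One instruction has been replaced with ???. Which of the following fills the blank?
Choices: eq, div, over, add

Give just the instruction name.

Answer: add

Derivation:
Stack before ???: [0, 0]
Stack after ???:  [0]
Checking each choice:
  eq: produces [1, 11]
  div: division by zero
  over: produces [0, 0, 0, 11]
  add: MATCH


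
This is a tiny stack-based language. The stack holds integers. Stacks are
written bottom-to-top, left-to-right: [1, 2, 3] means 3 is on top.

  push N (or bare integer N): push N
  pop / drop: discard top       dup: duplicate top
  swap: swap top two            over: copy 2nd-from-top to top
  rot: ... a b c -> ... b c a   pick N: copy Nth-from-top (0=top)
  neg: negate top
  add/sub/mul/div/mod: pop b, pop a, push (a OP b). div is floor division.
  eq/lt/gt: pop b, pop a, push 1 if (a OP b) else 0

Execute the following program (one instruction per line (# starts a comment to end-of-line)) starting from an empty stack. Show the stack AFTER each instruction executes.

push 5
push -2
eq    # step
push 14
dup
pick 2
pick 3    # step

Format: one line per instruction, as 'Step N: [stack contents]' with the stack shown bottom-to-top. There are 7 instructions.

Step 1: [5]
Step 2: [5, -2]
Step 3: [0]
Step 4: [0, 14]
Step 5: [0, 14, 14]
Step 6: [0, 14, 14, 0]
Step 7: [0, 14, 14, 0, 0]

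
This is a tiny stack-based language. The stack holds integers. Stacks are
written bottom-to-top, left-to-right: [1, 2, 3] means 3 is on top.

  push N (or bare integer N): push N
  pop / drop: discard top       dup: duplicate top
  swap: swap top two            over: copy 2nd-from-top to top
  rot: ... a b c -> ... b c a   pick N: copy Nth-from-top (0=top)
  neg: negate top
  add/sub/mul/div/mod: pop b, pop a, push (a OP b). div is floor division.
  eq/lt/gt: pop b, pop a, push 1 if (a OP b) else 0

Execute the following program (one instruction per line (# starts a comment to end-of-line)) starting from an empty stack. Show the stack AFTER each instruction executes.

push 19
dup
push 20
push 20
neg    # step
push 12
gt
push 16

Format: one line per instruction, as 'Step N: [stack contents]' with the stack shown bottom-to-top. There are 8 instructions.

Step 1: [19]
Step 2: [19, 19]
Step 3: [19, 19, 20]
Step 4: [19, 19, 20, 20]
Step 5: [19, 19, 20, -20]
Step 6: [19, 19, 20, -20, 12]
Step 7: [19, 19, 20, 0]
Step 8: [19, 19, 20, 0, 16]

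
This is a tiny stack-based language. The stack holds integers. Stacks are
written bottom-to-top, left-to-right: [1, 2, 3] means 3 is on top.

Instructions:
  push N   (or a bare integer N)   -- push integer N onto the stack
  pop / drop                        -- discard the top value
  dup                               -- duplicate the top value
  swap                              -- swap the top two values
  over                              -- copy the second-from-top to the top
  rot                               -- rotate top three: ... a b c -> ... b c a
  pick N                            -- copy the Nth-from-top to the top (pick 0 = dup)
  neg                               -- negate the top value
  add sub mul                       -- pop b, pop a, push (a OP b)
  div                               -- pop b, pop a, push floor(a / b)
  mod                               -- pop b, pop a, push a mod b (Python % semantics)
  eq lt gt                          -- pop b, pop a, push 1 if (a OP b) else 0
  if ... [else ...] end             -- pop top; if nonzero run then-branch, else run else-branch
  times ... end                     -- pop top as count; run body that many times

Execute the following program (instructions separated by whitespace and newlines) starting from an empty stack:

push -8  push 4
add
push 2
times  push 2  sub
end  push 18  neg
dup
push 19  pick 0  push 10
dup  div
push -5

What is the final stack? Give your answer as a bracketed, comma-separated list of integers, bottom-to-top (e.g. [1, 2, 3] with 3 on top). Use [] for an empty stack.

Answer: [-8, -18, -18, 19, 19, 1, -5]

Derivation:
After 'push -8': [-8]
After 'push 4': [-8, 4]
After 'add': [-4]
After 'push 2': [-4, 2]
After 'times': [-4]
After 'push 2': [-4, 2]
After 'sub': [-6]
After 'push 2': [-6, 2]
After 'sub': [-8]
After 'push 18': [-8, 18]
After 'neg': [-8, -18]
After 'dup': [-8, -18, -18]
After 'push 19': [-8, -18, -18, 19]
After 'pick 0': [-8, -18, -18, 19, 19]
After 'push 10': [-8, -18, -18, 19, 19, 10]
After 'dup': [-8, -18, -18, 19, 19, 10, 10]
After 'div': [-8, -18, -18, 19, 19, 1]
After 'push -5': [-8, -18, -18, 19, 19, 1, -5]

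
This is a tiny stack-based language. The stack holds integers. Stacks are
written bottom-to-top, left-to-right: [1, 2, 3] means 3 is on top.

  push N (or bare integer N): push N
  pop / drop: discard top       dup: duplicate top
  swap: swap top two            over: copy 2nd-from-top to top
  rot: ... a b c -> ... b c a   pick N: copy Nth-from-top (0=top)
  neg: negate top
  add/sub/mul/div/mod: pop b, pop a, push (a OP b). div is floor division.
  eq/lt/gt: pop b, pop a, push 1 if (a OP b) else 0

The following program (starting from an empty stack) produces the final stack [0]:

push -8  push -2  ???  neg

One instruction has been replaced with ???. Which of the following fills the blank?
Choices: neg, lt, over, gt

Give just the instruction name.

Stack before ???: [-8, -2]
Stack after ???:  [0]
Checking each choice:
  neg: produces [-8, -2]
  lt: produces [-1]
  over: produces [-8, -2, 8]
  gt: MATCH


Answer: gt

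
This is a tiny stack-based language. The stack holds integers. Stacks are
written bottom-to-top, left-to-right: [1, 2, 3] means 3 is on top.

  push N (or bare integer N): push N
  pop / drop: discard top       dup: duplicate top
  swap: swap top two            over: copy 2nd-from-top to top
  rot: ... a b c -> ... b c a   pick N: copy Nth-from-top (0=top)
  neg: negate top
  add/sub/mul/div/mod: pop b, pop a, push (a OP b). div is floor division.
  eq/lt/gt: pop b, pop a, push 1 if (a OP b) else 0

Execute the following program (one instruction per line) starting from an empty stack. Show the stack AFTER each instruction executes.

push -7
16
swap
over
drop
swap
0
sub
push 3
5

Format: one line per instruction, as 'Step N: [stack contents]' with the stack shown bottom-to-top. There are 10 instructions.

Step 1: [-7]
Step 2: [-7, 16]
Step 3: [16, -7]
Step 4: [16, -7, 16]
Step 5: [16, -7]
Step 6: [-7, 16]
Step 7: [-7, 16, 0]
Step 8: [-7, 16]
Step 9: [-7, 16, 3]
Step 10: [-7, 16, 3, 5]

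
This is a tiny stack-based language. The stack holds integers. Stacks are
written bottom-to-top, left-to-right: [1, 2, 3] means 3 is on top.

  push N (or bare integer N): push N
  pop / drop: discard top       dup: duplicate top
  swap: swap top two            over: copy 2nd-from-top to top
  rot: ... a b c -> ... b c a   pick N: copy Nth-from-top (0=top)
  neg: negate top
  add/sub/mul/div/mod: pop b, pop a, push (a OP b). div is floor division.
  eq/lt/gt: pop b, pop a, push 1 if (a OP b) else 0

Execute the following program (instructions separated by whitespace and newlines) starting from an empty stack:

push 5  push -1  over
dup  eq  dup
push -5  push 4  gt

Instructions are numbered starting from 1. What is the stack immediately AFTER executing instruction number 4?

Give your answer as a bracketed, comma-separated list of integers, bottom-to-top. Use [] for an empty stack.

Answer: [5, -1, 5, 5]

Derivation:
Step 1 ('push 5'): [5]
Step 2 ('push -1'): [5, -1]
Step 3 ('over'): [5, -1, 5]
Step 4 ('dup'): [5, -1, 5, 5]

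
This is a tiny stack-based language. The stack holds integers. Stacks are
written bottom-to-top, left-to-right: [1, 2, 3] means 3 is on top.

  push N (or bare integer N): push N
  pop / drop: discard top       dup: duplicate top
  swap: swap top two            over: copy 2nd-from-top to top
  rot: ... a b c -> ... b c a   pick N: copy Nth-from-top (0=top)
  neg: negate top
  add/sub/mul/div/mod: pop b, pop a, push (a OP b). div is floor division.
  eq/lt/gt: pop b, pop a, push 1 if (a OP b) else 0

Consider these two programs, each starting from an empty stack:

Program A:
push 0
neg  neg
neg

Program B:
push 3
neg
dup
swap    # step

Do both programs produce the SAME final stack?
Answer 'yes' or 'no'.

Program A trace:
  After 'push 0': [0]
  After 'neg': [0]
  After 'neg': [0]
  After 'neg': [0]
Program A final stack: [0]

Program B trace:
  After 'push 3': [3]
  After 'neg': [-3]
  After 'dup': [-3, -3]
  After 'swap': [-3, -3]
Program B final stack: [-3, -3]
Same: no

Answer: no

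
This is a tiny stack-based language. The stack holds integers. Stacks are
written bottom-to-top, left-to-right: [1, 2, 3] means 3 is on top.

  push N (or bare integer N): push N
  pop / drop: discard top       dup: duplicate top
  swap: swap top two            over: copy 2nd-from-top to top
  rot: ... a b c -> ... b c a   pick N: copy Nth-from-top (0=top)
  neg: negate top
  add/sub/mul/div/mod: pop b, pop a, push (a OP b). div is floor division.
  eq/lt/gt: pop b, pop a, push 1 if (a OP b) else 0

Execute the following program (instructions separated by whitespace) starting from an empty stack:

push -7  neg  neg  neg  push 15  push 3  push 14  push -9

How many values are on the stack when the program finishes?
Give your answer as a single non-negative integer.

Answer: 5

Derivation:
After 'push -7': stack = [-7] (depth 1)
After 'neg': stack = [7] (depth 1)
After 'neg': stack = [-7] (depth 1)
After 'neg': stack = [7] (depth 1)
After 'push 15': stack = [7, 15] (depth 2)
After 'push 3': stack = [7, 15, 3] (depth 3)
After 'push 14': stack = [7, 15, 3, 14] (depth 4)
After 'push -9': stack = [7, 15, 3, 14, -9] (depth 5)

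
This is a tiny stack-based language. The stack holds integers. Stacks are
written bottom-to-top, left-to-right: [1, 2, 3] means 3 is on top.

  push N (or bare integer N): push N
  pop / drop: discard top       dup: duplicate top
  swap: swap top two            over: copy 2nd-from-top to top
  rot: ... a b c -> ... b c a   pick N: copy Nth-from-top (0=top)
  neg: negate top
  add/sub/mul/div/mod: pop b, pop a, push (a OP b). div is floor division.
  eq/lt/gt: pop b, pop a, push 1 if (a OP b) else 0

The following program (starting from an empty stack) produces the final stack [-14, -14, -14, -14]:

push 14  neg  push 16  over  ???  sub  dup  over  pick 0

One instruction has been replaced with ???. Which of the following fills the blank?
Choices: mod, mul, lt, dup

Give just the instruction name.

Stack before ???: [-14, 16, -14]
Stack after ???:  [-14, 0]
Checking each choice:
  mod: produces [-2, -2, -2, -2]
  mul: produces [210, 210, 210, 210]
  lt: MATCH
  dup: produces [-14, 16, 0, 0, 0, 0]


Answer: lt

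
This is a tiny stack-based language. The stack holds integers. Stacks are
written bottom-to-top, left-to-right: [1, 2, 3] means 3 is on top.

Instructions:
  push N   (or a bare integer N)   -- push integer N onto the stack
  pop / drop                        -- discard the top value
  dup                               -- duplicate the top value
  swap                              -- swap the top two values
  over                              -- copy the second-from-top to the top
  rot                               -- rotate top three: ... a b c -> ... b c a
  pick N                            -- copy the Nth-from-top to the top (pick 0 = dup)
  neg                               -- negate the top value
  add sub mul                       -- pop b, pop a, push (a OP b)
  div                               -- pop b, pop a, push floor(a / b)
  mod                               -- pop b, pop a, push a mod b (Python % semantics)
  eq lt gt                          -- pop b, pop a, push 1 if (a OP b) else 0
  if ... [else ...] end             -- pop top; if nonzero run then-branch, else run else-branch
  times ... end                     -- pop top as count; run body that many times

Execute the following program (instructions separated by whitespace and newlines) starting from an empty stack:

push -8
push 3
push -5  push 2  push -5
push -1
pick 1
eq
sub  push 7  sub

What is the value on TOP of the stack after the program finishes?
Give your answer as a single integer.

After 'push -8': [-8]
After 'push 3': [-8, 3]
After 'push -5': [-8, 3, -5]
After 'push 2': [-8, 3, -5, 2]
After 'push -5': [-8, 3, -5, 2, -5]
After 'push -1': [-8, 3, -5, 2, -5, -1]
After 'pick 1': [-8, 3, -5, 2, -5, -1, -5]
After 'eq': [-8, 3, -5, 2, -5, 0]
After 'sub': [-8, 3, -5, 2, -5]
After 'push 7': [-8, 3, -5, 2, -5, 7]
After 'sub': [-8, 3, -5, 2, -12]

Answer: -12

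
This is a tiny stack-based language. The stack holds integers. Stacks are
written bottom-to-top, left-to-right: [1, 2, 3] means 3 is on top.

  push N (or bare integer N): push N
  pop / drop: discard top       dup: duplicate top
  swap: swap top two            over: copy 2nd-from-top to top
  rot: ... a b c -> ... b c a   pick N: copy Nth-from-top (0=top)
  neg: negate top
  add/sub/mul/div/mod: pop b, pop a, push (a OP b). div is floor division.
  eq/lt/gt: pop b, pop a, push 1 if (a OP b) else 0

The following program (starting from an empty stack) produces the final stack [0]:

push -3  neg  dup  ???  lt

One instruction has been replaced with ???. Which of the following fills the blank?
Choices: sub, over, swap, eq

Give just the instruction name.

Stack before ???: [3, 3]
Stack after ???:  [3, 3]
Checking each choice:
  sub: stack underflow (need 2, have 1)
  over: produces [3, 0]
  swap: MATCH
  eq: stack underflow (need 2, have 1)


Answer: swap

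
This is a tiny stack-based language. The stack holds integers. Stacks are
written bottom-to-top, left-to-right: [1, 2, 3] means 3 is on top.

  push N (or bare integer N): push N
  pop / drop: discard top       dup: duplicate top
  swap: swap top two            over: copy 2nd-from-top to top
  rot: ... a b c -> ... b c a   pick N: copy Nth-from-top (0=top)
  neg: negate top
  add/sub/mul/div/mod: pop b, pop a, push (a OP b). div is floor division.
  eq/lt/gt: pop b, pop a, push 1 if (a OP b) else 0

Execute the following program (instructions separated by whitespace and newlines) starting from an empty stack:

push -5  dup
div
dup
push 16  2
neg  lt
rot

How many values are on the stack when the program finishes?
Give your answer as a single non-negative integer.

After 'push -5': stack = [-5] (depth 1)
After 'dup': stack = [-5, -5] (depth 2)
After 'div': stack = [1] (depth 1)
After 'dup': stack = [1, 1] (depth 2)
After 'push 16': stack = [1, 1, 16] (depth 3)
After 'push 2': stack = [1, 1, 16, 2] (depth 4)
After 'neg': stack = [1, 1, 16, -2] (depth 4)
After 'lt': stack = [1, 1, 0] (depth 3)
After 'rot': stack = [1, 0, 1] (depth 3)

Answer: 3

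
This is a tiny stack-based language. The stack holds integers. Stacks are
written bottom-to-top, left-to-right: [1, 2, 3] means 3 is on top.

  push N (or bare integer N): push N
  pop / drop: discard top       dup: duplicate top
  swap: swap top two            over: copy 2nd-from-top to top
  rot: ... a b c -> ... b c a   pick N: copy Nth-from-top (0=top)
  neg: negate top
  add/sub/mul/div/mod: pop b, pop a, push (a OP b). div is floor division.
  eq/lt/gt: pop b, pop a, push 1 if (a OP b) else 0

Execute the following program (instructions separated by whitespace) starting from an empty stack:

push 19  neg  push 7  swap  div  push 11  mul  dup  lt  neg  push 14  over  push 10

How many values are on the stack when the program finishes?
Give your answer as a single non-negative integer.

After 'push 19': stack = [19] (depth 1)
After 'neg': stack = [-19] (depth 1)
After 'push 7': stack = [-19, 7] (depth 2)
After 'swap': stack = [7, -19] (depth 2)
After 'div': stack = [-1] (depth 1)
After 'push 11': stack = [-1, 11] (depth 2)
After 'mul': stack = [-11] (depth 1)
After 'dup': stack = [-11, -11] (depth 2)
After 'lt': stack = [0] (depth 1)
After 'neg': stack = [0] (depth 1)
After 'push 14': stack = [0, 14] (depth 2)
After 'over': stack = [0, 14, 0] (depth 3)
After 'push 10': stack = [0, 14, 0, 10] (depth 4)

Answer: 4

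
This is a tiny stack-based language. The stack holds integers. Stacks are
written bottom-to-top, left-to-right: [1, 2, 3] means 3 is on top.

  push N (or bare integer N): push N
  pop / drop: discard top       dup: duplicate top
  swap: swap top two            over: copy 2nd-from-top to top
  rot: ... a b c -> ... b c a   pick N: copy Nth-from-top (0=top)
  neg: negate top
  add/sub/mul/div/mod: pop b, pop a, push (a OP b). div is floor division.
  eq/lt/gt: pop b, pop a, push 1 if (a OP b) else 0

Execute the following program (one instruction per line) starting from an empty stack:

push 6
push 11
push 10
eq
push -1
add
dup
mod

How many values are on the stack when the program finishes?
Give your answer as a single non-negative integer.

Answer: 2

Derivation:
After 'push 6': stack = [6] (depth 1)
After 'push 11': stack = [6, 11] (depth 2)
After 'push 10': stack = [6, 11, 10] (depth 3)
After 'eq': stack = [6, 0] (depth 2)
After 'push -1': stack = [6, 0, -1] (depth 3)
After 'add': stack = [6, -1] (depth 2)
After 'dup': stack = [6, -1, -1] (depth 3)
After 'mod': stack = [6, 0] (depth 2)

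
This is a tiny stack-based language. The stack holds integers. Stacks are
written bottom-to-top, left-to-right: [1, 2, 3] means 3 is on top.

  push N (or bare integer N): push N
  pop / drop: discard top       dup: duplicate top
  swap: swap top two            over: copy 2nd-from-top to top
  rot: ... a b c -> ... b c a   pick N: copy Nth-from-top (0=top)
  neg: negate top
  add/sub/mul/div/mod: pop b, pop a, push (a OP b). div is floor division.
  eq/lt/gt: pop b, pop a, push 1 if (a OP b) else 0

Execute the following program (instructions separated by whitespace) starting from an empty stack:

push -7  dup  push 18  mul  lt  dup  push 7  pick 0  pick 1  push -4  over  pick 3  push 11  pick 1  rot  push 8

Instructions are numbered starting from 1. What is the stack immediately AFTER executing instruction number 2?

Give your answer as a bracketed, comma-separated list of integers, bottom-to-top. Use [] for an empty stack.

Step 1 ('push -7'): [-7]
Step 2 ('dup'): [-7, -7]

Answer: [-7, -7]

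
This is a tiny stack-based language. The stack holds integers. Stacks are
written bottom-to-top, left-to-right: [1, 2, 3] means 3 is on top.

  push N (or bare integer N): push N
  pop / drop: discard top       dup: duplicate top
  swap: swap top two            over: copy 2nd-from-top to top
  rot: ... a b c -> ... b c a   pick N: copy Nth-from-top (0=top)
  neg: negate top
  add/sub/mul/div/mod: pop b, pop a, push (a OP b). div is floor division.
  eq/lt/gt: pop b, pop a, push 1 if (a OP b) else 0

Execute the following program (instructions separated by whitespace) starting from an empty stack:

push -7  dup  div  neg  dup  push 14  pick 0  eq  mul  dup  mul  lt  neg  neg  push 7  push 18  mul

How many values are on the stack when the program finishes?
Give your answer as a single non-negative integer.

After 'push -7': stack = [-7] (depth 1)
After 'dup': stack = [-7, -7] (depth 2)
After 'div': stack = [1] (depth 1)
After 'neg': stack = [-1] (depth 1)
After 'dup': stack = [-1, -1] (depth 2)
After 'push 14': stack = [-1, -1, 14] (depth 3)
After 'pick 0': stack = [-1, -1, 14, 14] (depth 4)
After 'eq': stack = [-1, -1, 1] (depth 3)
After 'mul': stack = [-1, -1] (depth 2)
After 'dup': stack = [-1, -1, -1] (depth 3)
After 'mul': stack = [-1, 1] (depth 2)
After 'lt': stack = [1] (depth 1)
After 'neg': stack = [-1] (depth 1)
After 'neg': stack = [1] (depth 1)
After 'push 7': stack = [1, 7] (depth 2)
After 'push 18': stack = [1, 7, 18] (depth 3)
After 'mul': stack = [1, 126] (depth 2)

Answer: 2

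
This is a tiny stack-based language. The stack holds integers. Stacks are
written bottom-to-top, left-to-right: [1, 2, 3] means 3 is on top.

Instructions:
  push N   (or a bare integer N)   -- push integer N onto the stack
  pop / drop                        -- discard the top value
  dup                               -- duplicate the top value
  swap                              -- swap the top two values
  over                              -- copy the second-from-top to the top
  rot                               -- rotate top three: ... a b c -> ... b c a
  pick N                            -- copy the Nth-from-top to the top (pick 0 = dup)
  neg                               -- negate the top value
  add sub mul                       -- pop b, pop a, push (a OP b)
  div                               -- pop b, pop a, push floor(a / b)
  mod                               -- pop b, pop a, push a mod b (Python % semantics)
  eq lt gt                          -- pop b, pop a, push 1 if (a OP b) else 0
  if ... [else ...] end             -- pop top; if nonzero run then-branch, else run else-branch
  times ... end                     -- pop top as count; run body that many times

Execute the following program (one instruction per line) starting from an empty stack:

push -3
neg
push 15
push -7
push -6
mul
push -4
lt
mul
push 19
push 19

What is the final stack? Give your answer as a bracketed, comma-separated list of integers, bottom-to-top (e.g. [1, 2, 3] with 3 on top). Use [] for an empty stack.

Answer: [3, 0, 19, 19]

Derivation:
After 'push -3': [-3]
After 'neg': [3]
After 'push 15': [3, 15]
After 'push -7': [3, 15, -7]
After 'push -6': [3, 15, -7, -6]
After 'mul': [3, 15, 42]
After 'push -4': [3, 15, 42, -4]
After 'lt': [3, 15, 0]
After 'mul': [3, 0]
After 'push 19': [3, 0, 19]
After 'push 19': [3, 0, 19, 19]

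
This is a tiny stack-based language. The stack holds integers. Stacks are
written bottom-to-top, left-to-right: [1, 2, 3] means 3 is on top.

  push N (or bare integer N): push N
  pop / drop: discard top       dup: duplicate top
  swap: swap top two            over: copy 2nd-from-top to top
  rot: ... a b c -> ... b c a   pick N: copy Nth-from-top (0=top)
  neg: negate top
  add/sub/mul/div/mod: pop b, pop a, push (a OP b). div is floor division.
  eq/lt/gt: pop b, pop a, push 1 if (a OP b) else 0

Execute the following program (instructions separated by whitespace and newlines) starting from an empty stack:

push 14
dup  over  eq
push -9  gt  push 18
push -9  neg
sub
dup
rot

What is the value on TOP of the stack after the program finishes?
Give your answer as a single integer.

After 'push 14': [14]
After 'dup': [14, 14]
After 'over': [14, 14, 14]
After 'eq': [14, 1]
After 'push -9': [14, 1, -9]
After 'gt': [14, 1]
After 'push 18': [14, 1, 18]
After 'push -9': [14, 1, 18, -9]
After 'neg': [14, 1, 18, 9]
After 'sub': [14, 1, 9]
After 'dup': [14, 1, 9, 9]
After 'rot': [14, 9, 9, 1]

Answer: 1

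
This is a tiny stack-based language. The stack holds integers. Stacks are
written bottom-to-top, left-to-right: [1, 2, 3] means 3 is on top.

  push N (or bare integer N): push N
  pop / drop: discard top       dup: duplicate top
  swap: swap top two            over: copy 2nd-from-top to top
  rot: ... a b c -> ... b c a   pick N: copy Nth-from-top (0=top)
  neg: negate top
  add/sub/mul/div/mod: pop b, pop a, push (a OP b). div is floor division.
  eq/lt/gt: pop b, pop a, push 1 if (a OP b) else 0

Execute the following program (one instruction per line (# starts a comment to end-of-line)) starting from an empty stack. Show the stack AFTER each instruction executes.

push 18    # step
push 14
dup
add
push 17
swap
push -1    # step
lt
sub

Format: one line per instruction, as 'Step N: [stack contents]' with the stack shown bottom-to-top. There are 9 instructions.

Step 1: [18]
Step 2: [18, 14]
Step 3: [18, 14, 14]
Step 4: [18, 28]
Step 5: [18, 28, 17]
Step 6: [18, 17, 28]
Step 7: [18, 17, 28, -1]
Step 8: [18, 17, 0]
Step 9: [18, 17]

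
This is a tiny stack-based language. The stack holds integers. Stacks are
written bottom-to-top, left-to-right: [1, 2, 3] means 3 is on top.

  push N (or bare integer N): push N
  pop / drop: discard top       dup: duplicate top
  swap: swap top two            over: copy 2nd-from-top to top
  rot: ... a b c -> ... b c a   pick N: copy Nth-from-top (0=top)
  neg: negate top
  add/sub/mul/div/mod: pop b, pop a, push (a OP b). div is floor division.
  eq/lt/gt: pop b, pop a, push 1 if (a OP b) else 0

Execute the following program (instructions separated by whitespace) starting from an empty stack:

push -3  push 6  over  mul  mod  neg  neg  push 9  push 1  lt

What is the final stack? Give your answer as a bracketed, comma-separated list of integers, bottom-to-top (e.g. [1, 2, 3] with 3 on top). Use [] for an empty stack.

Answer: [-3, 0]

Derivation:
After 'push -3': [-3]
After 'push 6': [-3, 6]
After 'over': [-3, 6, -3]
After 'mul': [-3, -18]
After 'mod': [-3]
After 'neg': [3]
After 'neg': [-3]
After 'push 9': [-3, 9]
After 'push 1': [-3, 9, 1]
After 'lt': [-3, 0]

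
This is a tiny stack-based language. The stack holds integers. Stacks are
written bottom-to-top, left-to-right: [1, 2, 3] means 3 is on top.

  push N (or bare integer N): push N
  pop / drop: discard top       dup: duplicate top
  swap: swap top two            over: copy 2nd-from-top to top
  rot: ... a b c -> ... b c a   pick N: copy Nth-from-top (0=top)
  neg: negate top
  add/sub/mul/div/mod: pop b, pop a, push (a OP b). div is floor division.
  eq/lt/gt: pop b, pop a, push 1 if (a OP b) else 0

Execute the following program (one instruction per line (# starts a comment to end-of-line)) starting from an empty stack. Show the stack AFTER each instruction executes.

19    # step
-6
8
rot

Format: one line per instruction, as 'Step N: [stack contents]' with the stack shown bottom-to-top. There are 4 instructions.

Step 1: [19]
Step 2: [19, -6]
Step 3: [19, -6, 8]
Step 4: [-6, 8, 19]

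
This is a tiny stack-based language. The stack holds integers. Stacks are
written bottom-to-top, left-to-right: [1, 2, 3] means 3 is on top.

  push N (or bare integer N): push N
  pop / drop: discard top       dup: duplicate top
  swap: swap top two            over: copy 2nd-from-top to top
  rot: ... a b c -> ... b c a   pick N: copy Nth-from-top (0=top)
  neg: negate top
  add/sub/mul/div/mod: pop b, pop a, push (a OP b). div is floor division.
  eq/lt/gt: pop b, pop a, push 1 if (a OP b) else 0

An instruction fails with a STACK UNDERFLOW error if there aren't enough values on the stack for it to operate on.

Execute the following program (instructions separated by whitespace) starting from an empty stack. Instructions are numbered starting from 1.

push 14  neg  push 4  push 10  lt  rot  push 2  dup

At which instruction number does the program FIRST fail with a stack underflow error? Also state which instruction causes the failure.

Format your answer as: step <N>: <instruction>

Answer: step 6: rot

Derivation:
Step 1 ('push 14'): stack = [14], depth = 1
Step 2 ('neg'): stack = [-14], depth = 1
Step 3 ('push 4'): stack = [-14, 4], depth = 2
Step 4 ('push 10'): stack = [-14, 4, 10], depth = 3
Step 5 ('lt'): stack = [-14, 1], depth = 2
Step 6 ('rot'): needs 3 value(s) but depth is 2 — STACK UNDERFLOW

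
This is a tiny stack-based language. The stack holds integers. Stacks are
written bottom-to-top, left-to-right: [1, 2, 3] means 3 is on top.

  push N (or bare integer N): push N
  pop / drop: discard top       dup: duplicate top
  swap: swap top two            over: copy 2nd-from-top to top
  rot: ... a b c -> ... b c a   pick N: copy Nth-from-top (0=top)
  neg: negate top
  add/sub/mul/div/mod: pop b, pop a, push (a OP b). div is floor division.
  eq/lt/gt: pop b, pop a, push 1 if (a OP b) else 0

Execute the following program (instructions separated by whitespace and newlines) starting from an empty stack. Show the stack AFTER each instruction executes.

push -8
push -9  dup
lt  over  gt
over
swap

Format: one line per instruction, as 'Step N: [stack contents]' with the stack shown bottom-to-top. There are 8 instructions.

Step 1: [-8]
Step 2: [-8, -9]
Step 3: [-8, -9, -9]
Step 4: [-8, 0]
Step 5: [-8, 0, -8]
Step 6: [-8, 1]
Step 7: [-8, 1, -8]
Step 8: [-8, -8, 1]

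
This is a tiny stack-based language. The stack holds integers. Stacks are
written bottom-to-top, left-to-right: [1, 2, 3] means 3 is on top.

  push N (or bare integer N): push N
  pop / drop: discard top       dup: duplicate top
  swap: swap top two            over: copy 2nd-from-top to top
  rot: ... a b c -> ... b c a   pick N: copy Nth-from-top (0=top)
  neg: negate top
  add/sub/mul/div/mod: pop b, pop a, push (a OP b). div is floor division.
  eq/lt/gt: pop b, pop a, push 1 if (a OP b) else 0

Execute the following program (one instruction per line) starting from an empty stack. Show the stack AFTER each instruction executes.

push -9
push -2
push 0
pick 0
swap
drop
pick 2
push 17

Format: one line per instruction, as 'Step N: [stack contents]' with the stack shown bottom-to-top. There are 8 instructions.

Step 1: [-9]
Step 2: [-9, -2]
Step 3: [-9, -2, 0]
Step 4: [-9, -2, 0, 0]
Step 5: [-9, -2, 0, 0]
Step 6: [-9, -2, 0]
Step 7: [-9, -2, 0, -9]
Step 8: [-9, -2, 0, -9, 17]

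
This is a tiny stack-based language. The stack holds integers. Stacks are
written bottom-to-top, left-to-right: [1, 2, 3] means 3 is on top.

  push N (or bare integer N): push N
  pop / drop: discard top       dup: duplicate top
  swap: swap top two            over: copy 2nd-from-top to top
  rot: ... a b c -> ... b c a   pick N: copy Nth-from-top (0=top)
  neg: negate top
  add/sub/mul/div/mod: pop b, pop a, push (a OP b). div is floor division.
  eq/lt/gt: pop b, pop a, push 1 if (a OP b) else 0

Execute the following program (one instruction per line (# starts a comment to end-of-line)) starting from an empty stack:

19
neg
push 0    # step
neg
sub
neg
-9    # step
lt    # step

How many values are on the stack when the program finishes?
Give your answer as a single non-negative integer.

After 'push 19': stack = [19] (depth 1)
After 'neg': stack = [-19] (depth 1)
After 'push 0': stack = [-19, 0] (depth 2)
After 'neg': stack = [-19, 0] (depth 2)
After 'sub': stack = [-19] (depth 1)
After 'neg': stack = [19] (depth 1)
After 'push -9': stack = [19, -9] (depth 2)
After 'lt': stack = [0] (depth 1)

Answer: 1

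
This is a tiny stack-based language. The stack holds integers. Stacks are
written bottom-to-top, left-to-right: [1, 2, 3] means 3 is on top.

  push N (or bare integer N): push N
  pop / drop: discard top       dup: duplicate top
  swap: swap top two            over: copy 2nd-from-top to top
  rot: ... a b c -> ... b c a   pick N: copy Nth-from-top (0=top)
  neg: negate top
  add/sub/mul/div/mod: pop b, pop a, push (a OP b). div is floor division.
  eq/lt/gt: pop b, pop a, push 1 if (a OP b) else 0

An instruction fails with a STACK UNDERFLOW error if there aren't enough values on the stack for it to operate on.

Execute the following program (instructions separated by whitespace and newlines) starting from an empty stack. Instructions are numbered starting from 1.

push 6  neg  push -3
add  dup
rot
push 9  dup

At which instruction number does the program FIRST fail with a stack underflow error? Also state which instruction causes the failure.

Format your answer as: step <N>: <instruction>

Answer: step 6: rot

Derivation:
Step 1 ('push 6'): stack = [6], depth = 1
Step 2 ('neg'): stack = [-6], depth = 1
Step 3 ('push -3'): stack = [-6, -3], depth = 2
Step 4 ('add'): stack = [-9], depth = 1
Step 5 ('dup'): stack = [-9, -9], depth = 2
Step 6 ('rot'): needs 3 value(s) but depth is 2 — STACK UNDERFLOW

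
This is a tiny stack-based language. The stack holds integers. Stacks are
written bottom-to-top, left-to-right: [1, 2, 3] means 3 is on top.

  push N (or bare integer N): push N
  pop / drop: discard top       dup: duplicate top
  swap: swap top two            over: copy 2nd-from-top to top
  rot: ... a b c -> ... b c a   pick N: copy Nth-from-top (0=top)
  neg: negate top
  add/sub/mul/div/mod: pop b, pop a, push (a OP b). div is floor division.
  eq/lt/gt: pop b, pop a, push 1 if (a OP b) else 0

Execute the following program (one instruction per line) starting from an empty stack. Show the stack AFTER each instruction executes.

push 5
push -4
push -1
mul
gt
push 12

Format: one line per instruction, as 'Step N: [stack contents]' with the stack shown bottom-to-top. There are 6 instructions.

Step 1: [5]
Step 2: [5, -4]
Step 3: [5, -4, -1]
Step 4: [5, 4]
Step 5: [1]
Step 6: [1, 12]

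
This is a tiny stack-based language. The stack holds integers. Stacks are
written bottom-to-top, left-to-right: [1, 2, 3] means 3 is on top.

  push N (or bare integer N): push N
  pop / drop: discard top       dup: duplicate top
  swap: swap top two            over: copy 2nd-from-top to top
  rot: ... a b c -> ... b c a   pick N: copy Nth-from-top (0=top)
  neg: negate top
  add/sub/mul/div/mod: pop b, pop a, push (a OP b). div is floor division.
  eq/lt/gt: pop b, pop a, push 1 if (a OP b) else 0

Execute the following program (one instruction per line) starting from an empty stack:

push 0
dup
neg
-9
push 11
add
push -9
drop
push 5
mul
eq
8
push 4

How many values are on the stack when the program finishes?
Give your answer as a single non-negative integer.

Answer: 4

Derivation:
After 'push 0': stack = [0] (depth 1)
After 'dup': stack = [0, 0] (depth 2)
After 'neg': stack = [0, 0] (depth 2)
After 'push -9': stack = [0, 0, -9] (depth 3)
After 'push 11': stack = [0, 0, -9, 11] (depth 4)
After 'add': stack = [0, 0, 2] (depth 3)
After 'push -9': stack = [0, 0, 2, -9] (depth 4)
After 'drop': stack = [0, 0, 2] (depth 3)
After 'push 5': stack = [0, 0, 2, 5] (depth 4)
After 'mul': stack = [0, 0, 10] (depth 3)
After 'eq': stack = [0, 0] (depth 2)
After 'push 8': stack = [0, 0, 8] (depth 3)
After 'push 4': stack = [0, 0, 8, 4] (depth 4)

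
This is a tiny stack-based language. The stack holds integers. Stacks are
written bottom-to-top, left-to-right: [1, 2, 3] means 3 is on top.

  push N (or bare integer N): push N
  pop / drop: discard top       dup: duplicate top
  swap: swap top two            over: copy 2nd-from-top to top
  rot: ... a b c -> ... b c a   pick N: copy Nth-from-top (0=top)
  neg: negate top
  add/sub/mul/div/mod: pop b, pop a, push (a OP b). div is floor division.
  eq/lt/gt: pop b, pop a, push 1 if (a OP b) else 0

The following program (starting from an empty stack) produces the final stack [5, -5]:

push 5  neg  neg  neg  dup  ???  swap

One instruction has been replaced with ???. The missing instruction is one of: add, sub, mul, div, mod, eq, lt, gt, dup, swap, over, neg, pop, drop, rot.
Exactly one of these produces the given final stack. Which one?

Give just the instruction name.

Stack before ???: [-5, -5]
Stack after ???:  [-5, 5]
The instruction that transforms [-5, -5] -> [-5, 5] is: neg

Answer: neg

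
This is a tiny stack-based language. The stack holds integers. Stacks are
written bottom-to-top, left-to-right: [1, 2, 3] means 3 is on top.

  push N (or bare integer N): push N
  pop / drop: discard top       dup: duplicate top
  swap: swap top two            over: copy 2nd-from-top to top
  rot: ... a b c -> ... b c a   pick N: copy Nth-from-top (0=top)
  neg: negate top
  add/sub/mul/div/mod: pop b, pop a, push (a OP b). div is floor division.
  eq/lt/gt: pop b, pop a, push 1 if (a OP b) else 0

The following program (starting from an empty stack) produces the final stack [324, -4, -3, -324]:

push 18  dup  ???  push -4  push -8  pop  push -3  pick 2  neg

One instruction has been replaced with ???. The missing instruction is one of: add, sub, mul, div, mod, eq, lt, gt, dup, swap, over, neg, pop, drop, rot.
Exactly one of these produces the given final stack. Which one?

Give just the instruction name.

Answer: mul

Derivation:
Stack before ???: [18, 18]
Stack after ???:  [324]
The instruction that transforms [18, 18] -> [324] is: mul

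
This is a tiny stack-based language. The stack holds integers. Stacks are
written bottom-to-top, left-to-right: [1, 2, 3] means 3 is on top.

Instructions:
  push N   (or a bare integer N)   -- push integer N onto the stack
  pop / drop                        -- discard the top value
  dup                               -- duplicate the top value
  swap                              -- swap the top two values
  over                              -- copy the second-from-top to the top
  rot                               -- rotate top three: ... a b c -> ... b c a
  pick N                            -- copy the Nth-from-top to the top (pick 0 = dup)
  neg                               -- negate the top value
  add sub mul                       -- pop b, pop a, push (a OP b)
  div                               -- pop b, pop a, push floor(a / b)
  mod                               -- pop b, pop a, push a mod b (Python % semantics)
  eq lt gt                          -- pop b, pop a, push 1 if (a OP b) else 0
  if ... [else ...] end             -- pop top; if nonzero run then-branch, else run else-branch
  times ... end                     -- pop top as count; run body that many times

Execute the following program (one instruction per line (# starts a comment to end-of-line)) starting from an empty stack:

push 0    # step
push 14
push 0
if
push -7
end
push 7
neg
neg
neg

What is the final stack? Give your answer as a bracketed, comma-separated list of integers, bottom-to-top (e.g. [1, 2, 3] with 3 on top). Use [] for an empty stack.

After 'push 0': [0]
After 'push 14': [0, 14]
After 'push 0': [0, 14, 0]
After 'if': [0, 14]
After 'push 7': [0, 14, 7]
After 'neg': [0, 14, -7]
After 'neg': [0, 14, 7]
After 'neg': [0, 14, -7]

Answer: [0, 14, -7]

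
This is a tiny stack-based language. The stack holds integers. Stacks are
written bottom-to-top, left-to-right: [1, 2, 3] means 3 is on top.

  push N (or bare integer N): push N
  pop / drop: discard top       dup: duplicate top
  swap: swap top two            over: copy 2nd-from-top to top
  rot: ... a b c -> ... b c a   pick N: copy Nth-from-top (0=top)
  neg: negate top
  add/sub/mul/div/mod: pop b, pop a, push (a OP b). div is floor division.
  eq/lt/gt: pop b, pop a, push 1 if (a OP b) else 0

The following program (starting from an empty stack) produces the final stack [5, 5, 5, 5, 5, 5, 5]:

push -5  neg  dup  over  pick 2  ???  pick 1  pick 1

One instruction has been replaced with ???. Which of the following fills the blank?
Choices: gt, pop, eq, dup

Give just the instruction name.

Answer: dup

Derivation:
Stack before ???: [5, 5, 5, 5]
Stack after ???:  [5, 5, 5, 5, 5]
Checking each choice:
  gt: produces [5, 5, 0, 5, 0]
  pop: produces [5, 5, 5, 5, 5]
  eq: produces [5, 5, 1, 5, 1]
  dup: MATCH


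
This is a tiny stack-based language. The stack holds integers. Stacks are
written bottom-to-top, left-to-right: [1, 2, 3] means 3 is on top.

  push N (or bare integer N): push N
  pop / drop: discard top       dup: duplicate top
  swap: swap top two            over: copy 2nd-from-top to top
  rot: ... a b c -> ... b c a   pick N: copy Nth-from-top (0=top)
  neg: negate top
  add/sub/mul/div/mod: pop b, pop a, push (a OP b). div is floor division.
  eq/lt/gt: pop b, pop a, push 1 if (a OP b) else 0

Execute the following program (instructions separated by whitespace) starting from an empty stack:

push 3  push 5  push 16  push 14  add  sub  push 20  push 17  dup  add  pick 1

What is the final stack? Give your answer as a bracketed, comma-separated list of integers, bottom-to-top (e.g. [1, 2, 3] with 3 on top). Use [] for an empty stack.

After 'push 3': [3]
After 'push 5': [3, 5]
After 'push 16': [3, 5, 16]
After 'push 14': [3, 5, 16, 14]
After 'add': [3, 5, 30]
After 'sub': [3, -25]
After 'push 20': [3, -25, 20]
After 'push 17': [3, -25, 20, 17]
After 'dup': [3, -25, 20, 17, 17]
After 'add': [3, -25, 20, 34]
After 'pick 1': [3, -25, 20, 34, 20]

Answer: [3, -25, 20, 34, 20]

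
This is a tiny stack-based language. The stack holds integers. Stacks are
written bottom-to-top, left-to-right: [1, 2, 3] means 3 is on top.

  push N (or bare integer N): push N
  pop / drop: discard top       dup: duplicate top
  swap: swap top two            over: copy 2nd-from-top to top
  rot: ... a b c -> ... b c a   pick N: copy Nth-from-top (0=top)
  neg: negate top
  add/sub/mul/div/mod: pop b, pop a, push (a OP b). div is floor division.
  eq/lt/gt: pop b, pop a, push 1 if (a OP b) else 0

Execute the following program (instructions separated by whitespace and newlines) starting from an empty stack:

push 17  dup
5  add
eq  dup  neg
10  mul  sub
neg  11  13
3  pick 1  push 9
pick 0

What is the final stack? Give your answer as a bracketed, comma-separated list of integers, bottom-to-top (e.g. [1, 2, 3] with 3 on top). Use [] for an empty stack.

After 'push 17': [17]
After 'dup': [17, 17]
After 'push 5': [17, 17, 5]
After 'add': [17, 22]
After 'eq': [0]
After 'dup': [0, 0]
After 'neg': [0, 0]
After 'push 10': [0, 0, 10]
After 'mul': [0, 0]
After 'sub': [0]
After 'neg': [0]
After 'push 11': [0, 11]
After 'push 13': [0, 11, 13]
After 'push 3': [0, 11, 13, 3]
After 'pick 1': [0, 11, 13, 3, 13]
After 'push 9': [0, 11, 13, 3, 13, 9]
After 'pick 0': [0, 11, 13, 3, 13, 9, 9]

Answer: [0, 11, 13, 3, 13, 9, 9]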